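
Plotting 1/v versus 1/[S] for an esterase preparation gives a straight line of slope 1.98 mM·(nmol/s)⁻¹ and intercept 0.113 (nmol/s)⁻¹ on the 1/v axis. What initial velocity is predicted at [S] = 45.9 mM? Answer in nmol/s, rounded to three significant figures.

The y-intercept is 1/Vmax, so Vmax = 1/0.113 = 8.85 nmol/s.
The slope is Km/Vmax, so Km = 1.98 × 8.85 = 17.5 mM.
Then v = 8.85 × 45.9/(17.5 + 45.9) = 6.40 nmol/s.

6.40 nmol/s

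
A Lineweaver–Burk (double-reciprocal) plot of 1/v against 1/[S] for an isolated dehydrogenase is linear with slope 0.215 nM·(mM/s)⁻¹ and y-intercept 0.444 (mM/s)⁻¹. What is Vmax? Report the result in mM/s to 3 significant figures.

2.25 mM/s

The y-intercept of a Lineweaver–Burk plot equals 1/Vmax, so Vmax = 1/0.444 = 2.25 mM/s.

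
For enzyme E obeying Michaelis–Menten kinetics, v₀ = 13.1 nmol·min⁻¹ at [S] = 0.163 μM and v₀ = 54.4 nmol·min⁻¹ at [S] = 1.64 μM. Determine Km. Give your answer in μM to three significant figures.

0.875 μM

In reciprocal form, 1/v = (Km/Vmax)·(1/[S]) + 1/Vmax. The two points give (1/[S], 1/v) = (6.135, 0.07634) and (0.6098, 0.01838).
Slope = (0.07634 − 0.01838)/(6.135 − 0.6098) = 0.01049; intercept = 0.07634 − 0.01049×6.135 = 0.01199.
Vmax = 1/intercept = 83.4 nmol·min⁻¹; Km = slope × Vmax = 0.01049 × 83.4 = 0.875 μM.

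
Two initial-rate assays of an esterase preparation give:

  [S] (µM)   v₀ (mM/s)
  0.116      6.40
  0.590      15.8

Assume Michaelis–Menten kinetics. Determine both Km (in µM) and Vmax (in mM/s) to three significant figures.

Km = 0.331 µM; Vmax = 24.7 mM/s

In reciprocal form, 1/v = (Km/Vmax)·(1/[S]) + 1/Vmax. The two points give (1/[S], 1/v) = (8.621, 0.1562) and (1.695, 0.06329).
Slope = (0.1562 − 0.06329)/(8.621 − 1.695) = 0.01342; intercept = 0.1562 − 0.01342×8.621 = 0.04054.
Vmax = 1/intercept = 24.7 mM/s; Km = slope × Vmax = 0.01342 × 24.7 = 0.331 µM.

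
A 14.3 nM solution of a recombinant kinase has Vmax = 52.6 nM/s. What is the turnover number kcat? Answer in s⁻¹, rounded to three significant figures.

3.68 s⁻¹

kcat = Vmax/[E]total = 52.6 nM/s / 14.3 nM = 3.68 s⁻¹.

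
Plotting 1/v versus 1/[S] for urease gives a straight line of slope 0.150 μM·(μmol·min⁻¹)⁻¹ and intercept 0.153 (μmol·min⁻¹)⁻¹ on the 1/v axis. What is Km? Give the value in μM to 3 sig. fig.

0.980 μM

y-intercept = 1/Vmax ⇒ Vmax = 6.54 μmol·min⁻¹; slope = Km/Vmax ⇒ Km = slope × Vmax.
Km = 0.150 × 6.54 = 0.980 μM.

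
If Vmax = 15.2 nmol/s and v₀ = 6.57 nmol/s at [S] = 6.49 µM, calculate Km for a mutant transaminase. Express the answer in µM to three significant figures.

v/Vmax = 6.57/15.2 = 0.4322 = [S]/(Km+[S]).
So Km + [S] = [S]/0.4322 = 15.01 µM, giving Km = 15.01 − 6.49 = 8.52 µM.

8.52 µM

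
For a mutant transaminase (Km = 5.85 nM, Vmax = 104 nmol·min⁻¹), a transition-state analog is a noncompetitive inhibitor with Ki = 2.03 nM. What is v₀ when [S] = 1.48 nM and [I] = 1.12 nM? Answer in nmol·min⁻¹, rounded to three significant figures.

α = 1 + [I]/Ki = 1 + 1.12/2.03 = 1.552.
For a noncompetitive inhibitor, Vmax is reduced to Vmax/α while Km is unchanged: Km,app = 5.85 nM, Vmax,app = 67.0 nmol·min⁻¹.
v = Vmax,app·[S]/(Km,app + [S]) = 67.0 × 1.48/(5.85 + 1.48) = 13.5 nmol·min⁻¹.

13.5 nmol·min⁻¹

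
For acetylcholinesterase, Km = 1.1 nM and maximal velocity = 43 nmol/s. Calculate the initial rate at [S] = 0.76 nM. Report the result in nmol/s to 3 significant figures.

17.6 nmol/s

v = Vmax·[S]/(Km + [S]) = 43 × 0.76 / (1.1 + 0.76)
  = 32.68 / 1.860 = 17.6 nmol/s.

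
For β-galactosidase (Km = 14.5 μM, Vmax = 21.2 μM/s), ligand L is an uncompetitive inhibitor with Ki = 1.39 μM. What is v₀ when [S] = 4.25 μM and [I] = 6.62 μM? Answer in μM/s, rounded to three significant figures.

α = 1 + [I]/Ki = 1 + 6.62/1.39 = 5.763.
For an uncompetitive inhibitor, both parameters are divided by α, giving Vmax/α and Km/α: Km,app = 2.52 μM, Vmax,app = 3.68 μM/s.
v = Vmax,app·[S]/(Km,app + [S]) = 3.68 × 4.25/(2.52 + 4.25) = 2.31 μM/s.

2.31 μM/s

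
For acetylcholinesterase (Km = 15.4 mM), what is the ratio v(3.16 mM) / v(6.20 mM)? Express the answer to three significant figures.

Since Vmax cancels, v₂/v₁ = [S]₂(Km+[S]₁) / [S]₁(Km+[S]₂).
= 3.16×(15.4+6.20) / (6.20×(15.4+3.16)) = 68.26/115.1 = 0.593.

0.593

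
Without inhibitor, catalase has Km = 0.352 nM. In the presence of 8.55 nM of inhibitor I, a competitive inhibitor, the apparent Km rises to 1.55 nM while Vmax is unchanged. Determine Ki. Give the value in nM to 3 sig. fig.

2.51 nM

Competitive: Km,app = α·Km with α = 1 + [I]/Ki.
α = Km,app/Km = 1.55/0.352 = 4.403.
Ki = [I]/(α − 1) = 8.55/3.403 = 2.51 nM.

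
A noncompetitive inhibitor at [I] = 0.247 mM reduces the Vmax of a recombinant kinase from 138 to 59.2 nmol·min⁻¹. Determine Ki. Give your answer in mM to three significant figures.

Noncompetitive: Vmax,app = Vmax/α with α = 1 + [I]/Ki.
α = Vmax/Vmax,app = 138/59.2 = 2.331.
Since α = 1 + [I]/Ki, [I]/Ki = 2.331 − 1 = 1.331 and Ki = 0.247/1.331 = 0.186 mM.

0.186 mM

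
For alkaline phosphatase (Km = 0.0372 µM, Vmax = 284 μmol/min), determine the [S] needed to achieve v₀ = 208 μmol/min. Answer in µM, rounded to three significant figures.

Rearranging v = Vmax[S]/(Km+[S]) gives [S] = Km·v/(Vmax − v).
[S] = 0.0372 × 208 / (284 − 208) = 7.738/76.00 = 0.102 µM.

0.102 µM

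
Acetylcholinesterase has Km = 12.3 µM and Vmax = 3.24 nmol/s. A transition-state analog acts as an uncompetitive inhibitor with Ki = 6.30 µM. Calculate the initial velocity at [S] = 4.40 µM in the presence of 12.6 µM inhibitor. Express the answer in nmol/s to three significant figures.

α = 1 + [I]/Ki = 1 + 12.6/6.30 = 3.000.
For an uncompetitive inhibitor, both parameters are divided by α, giving Vmax/α and Km/α: Km,app = 4.10 µM, Vmax,app = 1.08 nmol/s.
v = Vmax,app·[S]/(Km,app + [S]) = 1.08 × 4.40/(4.10 + 4.40) = 0.559 nmol/s.

0.559 nmol/s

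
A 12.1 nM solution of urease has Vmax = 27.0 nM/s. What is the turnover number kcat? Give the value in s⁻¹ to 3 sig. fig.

2.23 s⁻¹

kcat = Vmax/[E]total = 27.0 nM/s / 12.1 nM = 2.23 s⁻¹.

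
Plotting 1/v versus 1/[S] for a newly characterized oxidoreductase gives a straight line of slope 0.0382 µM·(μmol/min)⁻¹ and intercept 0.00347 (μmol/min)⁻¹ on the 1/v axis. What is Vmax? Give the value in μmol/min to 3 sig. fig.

288 μmol/min

The y-intercept of a Lineweaver–Burk plot equals 1/Vmax, so Vmax = 1/0.00347 = 288 μmol/min.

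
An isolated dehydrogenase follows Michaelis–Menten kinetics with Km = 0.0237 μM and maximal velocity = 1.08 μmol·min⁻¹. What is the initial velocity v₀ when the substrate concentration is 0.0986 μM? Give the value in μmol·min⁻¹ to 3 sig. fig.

v = Vmax·[S]/(Km + [S]) = 1.08 × 0.0986 / (0.0237 + 0.0986)
  = 0.1065 / 0.1223 = 0.871 μmol·min⁻¹.

0.871 μmol·min⁻¹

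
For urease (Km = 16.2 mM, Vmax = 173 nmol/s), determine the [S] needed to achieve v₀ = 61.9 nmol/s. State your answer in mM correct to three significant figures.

The required fractional saturation is v/Vmax = 61.9/173 = 0.3578.
Then [S]/(Km+[S]) = 0.3578 ⇒ [S] = 16.2 × 0.3578/(1 − 0.3578) = 9.03 mM.

9.03 mM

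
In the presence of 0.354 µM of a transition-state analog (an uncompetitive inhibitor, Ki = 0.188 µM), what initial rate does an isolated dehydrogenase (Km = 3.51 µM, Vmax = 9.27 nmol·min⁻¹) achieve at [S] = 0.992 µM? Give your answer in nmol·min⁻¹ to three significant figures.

α = 1 + [I]/Ki = 1 + 0.354/0.188 = 2.883.
For an uncompetitive inhibitor, both parameters are divided by α, giving Vmax/α and Km/α: Km,app = 1.22 µM, Vmax,app = 3.22 nmol·min⁻¹.
v = Vmax,app·[S]/(Km,app + [S]) = 3.22 × 0.992/(1.22 + 0.992) = 1.44 nmol·min⁻¹.

1.44 nmol·min⁻¹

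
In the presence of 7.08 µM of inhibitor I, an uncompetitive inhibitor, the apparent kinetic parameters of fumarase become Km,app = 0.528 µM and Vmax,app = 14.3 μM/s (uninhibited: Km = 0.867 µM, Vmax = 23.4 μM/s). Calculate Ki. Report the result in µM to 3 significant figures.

11.1 µM

Uncompetitive: Vmax,app = Vmax/α (and Km,app = Km/α) with α = 1 + [I]/Ki.
α = Vmax/Vmax,app = 23.4/14.3 = 1.636.
Ki = [I]/(α − 1) = 7.08/0.6364 = 11.1 µM.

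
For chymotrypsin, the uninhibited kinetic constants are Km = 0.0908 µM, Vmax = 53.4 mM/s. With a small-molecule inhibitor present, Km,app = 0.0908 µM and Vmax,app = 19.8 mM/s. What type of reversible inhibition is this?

noncompetitive

Vmax decreases (53.4 → 19.8 mM/s) while Km is unchanged — pure noncompetitive inhibition.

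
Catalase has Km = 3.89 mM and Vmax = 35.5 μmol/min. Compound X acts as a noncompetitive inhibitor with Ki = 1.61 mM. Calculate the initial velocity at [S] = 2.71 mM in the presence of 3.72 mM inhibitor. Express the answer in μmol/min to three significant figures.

4.40 μmol/min

With α = 1 + [I]/Ki = 1 + 3.72/1.61 = 3.311, the noncompetitive rate law is v = (Vmax/α)·[S] / (Km + [S]).
v = (35.5/3.311)×2.71 / (3.89 + 2.71) = 29.06/6.600 = 4.40 μmol/min.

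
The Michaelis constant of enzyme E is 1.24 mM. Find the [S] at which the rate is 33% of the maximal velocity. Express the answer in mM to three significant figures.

v/Vmax = [S]/(Km+[S]) = 0.33, so [S] = Km·0.33/(1 − 0.33) = 1.24 × 0.4925.
[S] = 0.611 mM.

0.611 mM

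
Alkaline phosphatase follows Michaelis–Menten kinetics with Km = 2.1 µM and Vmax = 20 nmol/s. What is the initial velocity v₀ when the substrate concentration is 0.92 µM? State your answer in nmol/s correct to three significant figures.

v = Vmax·[S]/(Km + [S]) = 20 × 0.92 / (2.1 + 0.92)
  = 18.40 / 3.020 = 6.09 nmol/s.

6.09 nmol/s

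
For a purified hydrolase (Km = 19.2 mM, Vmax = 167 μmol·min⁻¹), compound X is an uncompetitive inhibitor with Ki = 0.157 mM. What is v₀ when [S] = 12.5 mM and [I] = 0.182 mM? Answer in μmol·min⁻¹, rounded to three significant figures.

With α = 1 + [I]/Ki = 1 + 0.182/0.157 = 2.159, the uncompetitive rate law is v = (Vmax/α)·[S] / (Km/α + [S]).
v = (167/2.159)×12.5 / (19.2/2.159 + 12.5) = 966.8/21.39 = 45.2 μmol·min⁻¹.

45.2 μmol·min⁻¹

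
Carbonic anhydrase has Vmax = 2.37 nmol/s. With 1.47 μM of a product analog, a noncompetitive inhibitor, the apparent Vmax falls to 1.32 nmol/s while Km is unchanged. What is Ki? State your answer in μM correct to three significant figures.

Noncompetitive: Vmax,app = Vmax/α with α = 1 + [I]/Ki.
α = Vmax/Vmax,app = 2.37/1.32 = 1.795.
Ki = [I]/(α − 1) = 1.47/0.7955 = 1.85 μM.

1.85 μM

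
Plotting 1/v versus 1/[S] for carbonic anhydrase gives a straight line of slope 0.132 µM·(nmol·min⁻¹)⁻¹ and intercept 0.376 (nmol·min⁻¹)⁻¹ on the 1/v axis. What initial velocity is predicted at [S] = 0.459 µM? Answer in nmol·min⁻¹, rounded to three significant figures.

The y-intercept is 1/Vmax, so Vmax = 1/0.376 = 2.66 nmol·min⁻¹.
The slope is Km/Vmax, so Km = 0.132 × 2.66 = 0.351 µM.
Then v = 2.66 × 0.459/(0.351 + 0.459) = 1.51 nmol·min⁻¹.

1.51 nmol·min⁻¹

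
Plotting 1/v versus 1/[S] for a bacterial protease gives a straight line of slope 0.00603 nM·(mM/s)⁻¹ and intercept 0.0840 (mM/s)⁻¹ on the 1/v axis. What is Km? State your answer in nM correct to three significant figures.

y-intercept = 1/Vmax ⇒ Vmax = 11.9 mM/s; slope = Km/Vmax ⇒ Km = slope × Vmax.
Km = 0.00603 × 11.9 = 0.0718 nM.

0.0718 nM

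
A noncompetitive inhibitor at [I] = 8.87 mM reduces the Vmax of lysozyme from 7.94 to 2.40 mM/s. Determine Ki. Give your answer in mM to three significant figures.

3.84 mM

Noncompetitive: Vmax,app = Vmax/α with α = 1 + [I]/Ki.
α = Vmax/Vmax,app = 7.94/2.40 = 3.308.
Ki = [I]/(α − 1) = 8.87/2.308 = 3.84 mM.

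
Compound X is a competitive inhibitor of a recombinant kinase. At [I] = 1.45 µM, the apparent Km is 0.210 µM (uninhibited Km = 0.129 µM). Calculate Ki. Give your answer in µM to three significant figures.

Competitive: Km,app = α·Km with α = 1 + [I]/Ki.
α = Km,app/Km = 0.210/0.129 = 1.628.
Ki = [I]/(α − 1) = 1.45/0.6279 = 2.31 µM.

2.31 µM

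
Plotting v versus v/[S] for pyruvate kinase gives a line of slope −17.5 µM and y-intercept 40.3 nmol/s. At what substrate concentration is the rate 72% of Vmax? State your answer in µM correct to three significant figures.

45.0 µM

The Eadie–Hofstee slope gives Km = 17.5 µM (slope = −Km).
v/Vmax = [S]/(Km+[S]) = 0.72 ⇒ [S] = Km·0.72/(1−0.72) = 17.5 × 2.571 = 45.0 µM.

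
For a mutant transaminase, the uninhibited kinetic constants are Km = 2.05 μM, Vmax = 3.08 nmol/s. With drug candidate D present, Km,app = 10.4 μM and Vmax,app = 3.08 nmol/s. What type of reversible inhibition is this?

competitive

Km increases (2.05 → 10.4 μM) while Vmax is unchanged — the hallmark of competitive inhibition.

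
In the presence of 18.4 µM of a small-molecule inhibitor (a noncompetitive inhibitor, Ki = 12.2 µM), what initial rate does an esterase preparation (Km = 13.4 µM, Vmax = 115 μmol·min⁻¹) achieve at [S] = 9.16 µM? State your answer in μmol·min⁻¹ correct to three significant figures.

α = 1 + [I]/Ki = 1 + 18.4/12.2 = 2.508.
For a noncompetitive inhibitor, Vmax is reduced to Vmax/α while Km is unchanged: Km,app = 13.4 µM, Vmax,app = 45.8 μmol·min⁻¹.
v = Vmax,app·[S]/(Km,app + [S]) = 45.8 × 9.16/(13.4 + 9.16) = 18.6 μmol·min⁻¹.

18.6 μmol·min⁻¹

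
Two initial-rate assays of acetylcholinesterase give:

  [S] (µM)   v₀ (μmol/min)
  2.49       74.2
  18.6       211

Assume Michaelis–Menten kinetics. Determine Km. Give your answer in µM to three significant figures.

7.41 µM

From v = Vmax[S]/(Km+[S]), each point gives Vmax = v(Km+[S])/[S].
Equating: 74.2(Km+2.49)/2.49 = 211(Km+18.6)/18.6.
29.80·Km + 74.2 = 11.34·Km + 211, so (29.80 − 11.34)·Km = 211 − 74.2.
Km = 136.8/18.46 = 7.41 µM; then Vmax = 74.2(7.41+2.49)/2.49 = 295 μmol/min.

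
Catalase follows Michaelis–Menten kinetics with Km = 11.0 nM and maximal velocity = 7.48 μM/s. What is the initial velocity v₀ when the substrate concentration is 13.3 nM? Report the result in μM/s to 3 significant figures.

4.09 μM/s

v = Vmax·[S]/(Km + [S]) = 7.48 × 13.3 / (11.0 + 13.3)
  = 99.48 / 24.30 = 4.09 μM/s.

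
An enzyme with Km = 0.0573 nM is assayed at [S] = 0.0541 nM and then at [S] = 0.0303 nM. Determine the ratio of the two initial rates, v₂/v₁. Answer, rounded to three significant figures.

0.712

Since Vmax cancels, v₂/v₁ = [S]₂(Km+[S]₁) / [S]₁(Km+[S]₂).
= 0.0303×(0.0573+0.0541) / (0.0541×(0.0573+0.0303)) = 0.003375/0.004739 = 0.712.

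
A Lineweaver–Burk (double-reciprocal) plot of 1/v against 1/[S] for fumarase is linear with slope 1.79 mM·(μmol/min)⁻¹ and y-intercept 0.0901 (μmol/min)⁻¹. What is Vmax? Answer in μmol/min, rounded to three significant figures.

The y-intercept of a Lineweaver–Burk plot equals 1/Vmax, so Vmax = 1/0.0901 = 11.1 μmol/min.

11.1 μmol/min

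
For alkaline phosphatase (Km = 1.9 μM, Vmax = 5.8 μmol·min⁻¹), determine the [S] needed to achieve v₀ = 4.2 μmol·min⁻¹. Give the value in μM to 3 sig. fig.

The required fractional saturation is v/Vmax = 4.2/5.8 = 0.7241.
Then [S]/(Km+[S]) = 0.7241 ⇒ [S] = 1.9 × 0.7241/(1 − 0.7241) = 4.99 μM.

4.99 μM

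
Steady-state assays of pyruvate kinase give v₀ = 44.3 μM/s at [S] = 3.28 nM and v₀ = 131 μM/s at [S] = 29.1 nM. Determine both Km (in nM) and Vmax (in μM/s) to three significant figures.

Km = 9.63 nM; Vmax = 174 μM/s

In reciprocal form, 1/v = (Km/Vmax)·(1/[S]) + 1/Vmax. The two points give (1/[S], 1/v) = (0.3049, 0.02257) and (0.03436, 0.007634).
Slope = (0.02257 − 0.007634)/(0.3049 − 0.03436) = 0.05523; intercept = 0.02257 − 0.05523×0.3049 = 0.005736.
Vmax = 1/intercept = 174 μM/s; Km = slope × Vmax = 0.05523 × 174 = 9.63 nM.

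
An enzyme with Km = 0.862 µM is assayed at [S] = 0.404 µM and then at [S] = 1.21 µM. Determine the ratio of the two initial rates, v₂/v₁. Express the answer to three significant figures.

The fractional saturations are [S]/(Km+[S]) = 0.404/1.266 = 0.3191 and 1.21/2.072 = 0.5840.
v₂/v₁ is just their ratio: 0.5840/0.3191 = 1.83.

1.83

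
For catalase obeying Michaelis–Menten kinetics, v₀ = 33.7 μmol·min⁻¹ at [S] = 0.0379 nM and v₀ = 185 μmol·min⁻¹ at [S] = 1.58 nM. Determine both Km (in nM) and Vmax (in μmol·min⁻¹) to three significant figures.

From v = Vmax[S]/(Km+[S]), each point gives Vmax = v(Km+[S])/[S].
Equating: 33.7(Km+0.0379)/0.0379 = 185(Km+1.58)/1.58.
889.2·Km + 33.7 = 117.1·Km + 185, so (889.2 − 117.1)·Km = 185 − 33.7.
Km = 151.3/772.1 = 0.196 nM; then Vmax = 33.7(0.196+0.0379)/0.0379 = 208 μmol·min⁻¹.

Km = 0.196 nM; Vmax = 208 μmol·min⁻¹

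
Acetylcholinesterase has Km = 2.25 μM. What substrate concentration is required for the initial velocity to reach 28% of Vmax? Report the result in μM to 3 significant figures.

0.875 μM

v/Vmax = [S]/(Km+[S]) = 0.28, so [S] = Km·0.28/(1 − 0.28) = 2.25 × 0.3889.
[S] = 0.875 μM.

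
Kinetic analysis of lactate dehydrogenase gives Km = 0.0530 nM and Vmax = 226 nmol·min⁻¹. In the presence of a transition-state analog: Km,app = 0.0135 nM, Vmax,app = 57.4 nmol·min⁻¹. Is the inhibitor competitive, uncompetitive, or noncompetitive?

uncompetitive

Both Km and Vmax decrease by the same factor (~3.94-fold) — characteristic of uncompetitive inhibition.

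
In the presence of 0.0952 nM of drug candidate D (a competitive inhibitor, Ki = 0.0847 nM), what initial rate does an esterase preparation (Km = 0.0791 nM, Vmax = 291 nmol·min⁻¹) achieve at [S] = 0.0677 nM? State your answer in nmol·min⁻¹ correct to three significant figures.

With α = 1 + [I]/Ki = 1 + 0.0952/0.0847 = 2.124, the competitive rate law is v = Vmax[S] / (αKm + [S]).
v = 291×0.0677 / (2.124×0.0791 + 0.0677) = 19.70/0.2357 = 83.6 nmol·min⁻¹.

83.6 nmol·min⁻¹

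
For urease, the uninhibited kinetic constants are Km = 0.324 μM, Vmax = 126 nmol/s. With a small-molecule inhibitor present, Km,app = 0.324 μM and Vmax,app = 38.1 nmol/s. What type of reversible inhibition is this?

noncompetitive

Vmax decreases (126 → 38.1 nmol/s) while Km is unchanged — pure noncompetitive inhibition.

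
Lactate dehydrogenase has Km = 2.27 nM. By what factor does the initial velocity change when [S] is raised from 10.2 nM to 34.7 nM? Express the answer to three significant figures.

1.15

Since Vmax cancels, v₂/v₁ = [S]₂(Km+[S]₁) / [S]₁(Km+[S]₂).
= 34.7×(2.27+10.2) / (10.2×(2.27+34.7)) = 432.7/377.1 = 1.15.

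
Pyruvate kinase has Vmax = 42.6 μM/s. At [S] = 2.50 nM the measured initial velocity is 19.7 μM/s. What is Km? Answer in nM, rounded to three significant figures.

2.91 nM

v/Vmax = 19.7/42.6 = 0.4624 = [S]/(Km+[S]).
So Km + [S] = [S]/0.4624 = 5.406 nM, giving Km = 5.406 − 2.50 = 2.91 nM.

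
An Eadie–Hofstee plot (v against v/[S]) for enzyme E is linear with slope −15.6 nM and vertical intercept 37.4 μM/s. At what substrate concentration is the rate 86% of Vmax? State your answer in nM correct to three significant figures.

95.8 nM

The Eadie–Hofstee slope gives Km = 15.6 nM (slope = −Km).
v/Vmax = [S]/(Km+[S]) = 0.86 ⇒ [S] = Km·0.86/(1−0.86) = 15.6 × 6.143 = 95.8 nM.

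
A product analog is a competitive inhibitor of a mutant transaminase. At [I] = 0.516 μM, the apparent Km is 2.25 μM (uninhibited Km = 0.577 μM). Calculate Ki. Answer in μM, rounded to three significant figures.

Competitive: Km,app = α·Km with α = 1 + [I]/Ki.
α = Km,app/Km = 2.25/0.577 = 3.899.
Ki = [I]/(α − 1) = 0.516/2.899 = 0.178 μM.

0.178 μM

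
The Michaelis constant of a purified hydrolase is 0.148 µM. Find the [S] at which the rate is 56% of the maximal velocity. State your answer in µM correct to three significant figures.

v/Vmax = [S]/(Km+[S]) = 0.56, so [S] = Km·0.56/(1 − 0.56) = 0.148 × 1.273.
[S] = 0.188 µM.

0.188 µM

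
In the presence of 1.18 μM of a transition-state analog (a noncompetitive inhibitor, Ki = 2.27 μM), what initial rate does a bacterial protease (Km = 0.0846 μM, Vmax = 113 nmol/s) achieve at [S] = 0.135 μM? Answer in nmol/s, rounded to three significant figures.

45.7 nmol/s

With α = 1 + [I]/Ki = 1 + 1.18/2.27 = 1.520, the noncompetitive rate law is v = (Vmax/α)·[S] / (Km + [S]).
v = (113/1.520)×0.135 / (0.0846 + 0.135) = 10.04/0.2196 = 45.7 nmol/s.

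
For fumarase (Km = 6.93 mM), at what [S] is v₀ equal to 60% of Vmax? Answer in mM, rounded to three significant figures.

v/Vmax = [S]/(Km+[S]) = 0.6, so [S] = Km·0.6/(1 − 0.6) = 6.93 × 1.500.
[S] = 10.4 mM.

10.4 mM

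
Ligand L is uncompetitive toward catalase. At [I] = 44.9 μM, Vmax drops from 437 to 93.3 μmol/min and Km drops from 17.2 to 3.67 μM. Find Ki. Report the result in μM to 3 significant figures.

Uncompetitive: Vmax,app = Vmax/α (and Km,app = Km/α) with α = 1 + [I]/Ki.
α = Vmax/Vmax,app = 437/93.3 = 4.684.
Since α = 1 + [I]/Ki, [I]/Ki = 4.684 − 1 = 3.684 and Ki = 44.9/3.684 = 12.2 μM.

12.2 μM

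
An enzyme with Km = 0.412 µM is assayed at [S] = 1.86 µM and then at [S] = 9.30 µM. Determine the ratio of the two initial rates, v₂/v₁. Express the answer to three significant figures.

1.17

Since Vmax cancels, v₂/v₁ = [S]₂(Km+[S]₁) / [S]₁(Km+[S]₂).
= 9.30×(0.412+1.86) / (1.86×(0.412+9.30)) = 21.13/18.06 = 1.17.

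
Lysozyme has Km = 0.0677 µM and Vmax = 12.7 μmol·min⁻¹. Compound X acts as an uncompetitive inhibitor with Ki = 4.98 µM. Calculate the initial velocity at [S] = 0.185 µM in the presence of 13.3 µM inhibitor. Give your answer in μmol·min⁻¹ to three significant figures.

3.15 μmol·min⁻¹

α = 1 + [I]/Ki = 1 + 13.3/4.98 = 3.671.
For an uncompetitive inhibitor, both parameters are divided by α, giving Vmax/α and Km/α: Km,app = 0.0184 µM, Vmax,app = 3.46 μmol·min⁻¹.
v = Vmax,app·[S]/(Km,app + [S]) = 3.46 × 0.185/(0.0184 + 0.185) = 3.15 μmol·min⁻¹.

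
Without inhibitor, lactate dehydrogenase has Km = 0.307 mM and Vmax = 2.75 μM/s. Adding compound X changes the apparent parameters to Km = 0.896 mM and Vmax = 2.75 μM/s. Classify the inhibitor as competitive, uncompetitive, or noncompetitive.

Km increases (0.307 → 0.896 mM) while Vmax is unchanged — the hallmark of competitive inhibition.

competitive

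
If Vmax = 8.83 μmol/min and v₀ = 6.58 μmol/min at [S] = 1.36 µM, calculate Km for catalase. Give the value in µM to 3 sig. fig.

From v = Vmax[S]/(Km+[S]), Km = [S](Vmax − v)/v.
Km = 1.36 × (8.83 − 6.58) / 6.58 = 3.060/6.58 = 0.465 µM.

0.465 µM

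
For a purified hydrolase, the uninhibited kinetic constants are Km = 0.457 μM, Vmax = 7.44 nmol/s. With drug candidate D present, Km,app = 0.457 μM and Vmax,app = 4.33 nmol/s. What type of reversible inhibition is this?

Vmax decreases (7.44 → 4.33 nmol/s) while Km is unchanged — pure noncompetitive inhibition.

noncompetitive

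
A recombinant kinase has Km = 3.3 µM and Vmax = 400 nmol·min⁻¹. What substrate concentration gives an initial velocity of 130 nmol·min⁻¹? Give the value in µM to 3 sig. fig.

Rearranging v = Vmax[S]/(Km+[S]) gives [S] = Km·v/(Vmax − v).
[S] = 3.3 × 130 / (400 − 130) = 429.0/270.0 = 1.59 µM.

1.59 µM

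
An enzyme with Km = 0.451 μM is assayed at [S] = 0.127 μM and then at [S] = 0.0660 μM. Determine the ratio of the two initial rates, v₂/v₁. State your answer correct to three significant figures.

Since Vmax cancels, v₂/v₁ = [S]₂(Km+[S]₁) / [S]₁(Km+[S]₂).
= 0.0660×(0.451+0.127) / (0.127×(0.451+0.0660)) = 0.03815/0.06566 = 0.581.

0.581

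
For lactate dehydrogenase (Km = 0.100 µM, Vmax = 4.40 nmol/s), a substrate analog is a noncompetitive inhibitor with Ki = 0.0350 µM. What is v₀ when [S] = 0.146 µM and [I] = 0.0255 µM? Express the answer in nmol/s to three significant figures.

With α = 1 + [I]/Ki = 1 + 0.0255/0.0350 = 1.729, the noncompetitive rate law is v = (Vmax/α)·[S] / (Km + [S]).
v = (4.40/1.729)×0.146 / (0.100 + 0.146) = 0.3716/0.2460 = 1.51 nmol/s.

1.51 nmol/s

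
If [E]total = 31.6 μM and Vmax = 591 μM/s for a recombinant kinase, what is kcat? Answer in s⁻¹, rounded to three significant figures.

kcat = Vmax/[E]total = 591 μM/s / 31.6 μM = 18.7 s⁻¹.

18.7 s⁻¹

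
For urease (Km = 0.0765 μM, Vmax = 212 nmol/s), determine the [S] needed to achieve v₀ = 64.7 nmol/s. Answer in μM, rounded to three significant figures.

0.0336 μM

The required fractional saturation is v/Vmax = 64.7/212 = 0.3052.
Then [S]/(Km+[S]) = 0.3052 ⇒ [S] = 0.0765 × 0.3052/(1 − 0.3052) = 0.0336 μM.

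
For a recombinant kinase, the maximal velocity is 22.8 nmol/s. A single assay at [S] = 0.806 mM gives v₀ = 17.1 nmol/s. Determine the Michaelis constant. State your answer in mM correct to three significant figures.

0.269 mM

From v = Vmax[S]/(Km+[S]), Km = [S](Vmax − v)/v.
Km = 0.806 × (22.8 − 17.1) / 17.1 = 4.594/17.1 = 0.269 mM.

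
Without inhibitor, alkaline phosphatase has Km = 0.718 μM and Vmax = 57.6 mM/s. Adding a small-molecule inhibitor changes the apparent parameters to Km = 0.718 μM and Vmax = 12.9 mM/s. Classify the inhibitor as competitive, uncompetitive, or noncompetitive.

Vmax decreases (57.6 → 12.9 mM/s) while Km is unchanged — pure noncompetitive inhibition.

noncompetitive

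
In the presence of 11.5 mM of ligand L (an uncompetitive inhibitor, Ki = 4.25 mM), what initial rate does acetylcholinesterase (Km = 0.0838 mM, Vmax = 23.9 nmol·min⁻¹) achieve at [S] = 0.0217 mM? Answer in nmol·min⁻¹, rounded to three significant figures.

With α = 1 + [I]/Ki = 1 + 11.5/4.25 = 3.706, the uncompetitive rate law is v = (Vmax/α)·[S] / (Km/α + [S]).
v = (23.9/3.706)×0.0217 / (0.0838/3.706 + 0.0217) = 0.1399/0.04431 = 3.16 nmol·min⁻¹.

3.16 nmol·min⁻¹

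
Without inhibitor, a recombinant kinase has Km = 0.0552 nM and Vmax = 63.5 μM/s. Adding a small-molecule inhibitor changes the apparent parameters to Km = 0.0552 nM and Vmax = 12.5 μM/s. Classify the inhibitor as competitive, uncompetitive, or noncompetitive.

Vmax decreases (63.5 → 12.5 μM/s) while Km is unchanged — pure noncompetitive inhibition.

noncompetitive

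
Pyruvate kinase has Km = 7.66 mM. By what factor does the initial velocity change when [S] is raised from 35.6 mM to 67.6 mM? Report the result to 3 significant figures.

The fractional saturations are [S]/(Km+[S]) = 35.6/43.26 = 0.8229 and 67.6/75.26 = 0.8982.
v₂/v₁ is just their ratio: 0.8982/0.8229 = 1.09.

1.09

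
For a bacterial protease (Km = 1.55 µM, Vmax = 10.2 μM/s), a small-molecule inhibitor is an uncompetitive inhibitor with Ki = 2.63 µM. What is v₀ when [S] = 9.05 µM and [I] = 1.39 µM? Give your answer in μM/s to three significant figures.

6.00 μM/s

α = 1 + [I]/Ki = 1 + 1.39/2.63 = 1.529.
For an uncompetitive inhibitor, both parameters are divided by α, giving Vmax/α and Km/α: Km,app = 1.01 µM, Vmax,app = 6.67 μM/s.
v = Vmax,app·[S]/(Km,app + [S]) = 6.67 × 9.05/(1.01 + 9.05) = 6.00 μM/s.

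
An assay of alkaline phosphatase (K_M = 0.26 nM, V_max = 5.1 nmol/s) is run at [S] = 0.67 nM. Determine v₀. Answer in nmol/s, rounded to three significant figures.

3.67 nmol/s

v = Vmax·[S]/(Km + [S]) = 5.1 × 0.67 / (0.26 + 0.67)
  = 3.417 / 0.9300 = 3.67 nmol/s.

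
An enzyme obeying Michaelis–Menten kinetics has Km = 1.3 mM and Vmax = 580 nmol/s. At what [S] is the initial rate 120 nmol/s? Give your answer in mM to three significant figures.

0.339 mM

Rearranging v = Vmax[S]/(Km+[S]) gives [S] = Km·v/(Vmax − v).
[S] = 1.3 × 120 / (580 − 120) = 156.0/460.0 = 0.339 mM.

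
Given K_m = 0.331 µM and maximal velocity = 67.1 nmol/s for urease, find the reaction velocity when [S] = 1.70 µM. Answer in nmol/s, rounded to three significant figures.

56.2 nmol/s

v = Vmax·[S]/(Km + [S]) = 67.1 × 1.70 / (0.331 + 1.70)
  = 114.1 / 2.031 = 56.2 nmol/s.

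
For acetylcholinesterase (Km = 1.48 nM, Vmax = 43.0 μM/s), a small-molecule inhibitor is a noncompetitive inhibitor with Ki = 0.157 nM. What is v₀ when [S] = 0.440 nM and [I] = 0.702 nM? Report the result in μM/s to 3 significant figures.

α = 1 + [I]/Ki = 1 + 0.702/0.157 = 5.471.
For a noncompetitive inhibitor, Vmax is reduced to Vmax/α while Km is unchanged: Km,app = 1.48 nM, Vmax,app = 7.86 μM/s.
v = Vmax,app·[S]/(Km,app + [S]) = 7.86 × 0.440/(1.48 + 0.440) = 1.80 μM/s.

1.80 μM/s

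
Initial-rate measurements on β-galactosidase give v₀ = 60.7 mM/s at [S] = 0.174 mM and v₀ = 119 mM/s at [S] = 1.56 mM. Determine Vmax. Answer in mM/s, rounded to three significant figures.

From v = Vmax[S]/(Km+[S]), each point gives Vmax = v(Km+[S])/[S].
Equating: 60.7(Km+0.174)/0.174 = 119(Km+1.56)/1.56.
348.9·Km + 60.7 = 76.28·Km + 119, so (348.9 − 76.28)·Km = 119 − 60.7.
Km = 58.30/272.6 = 0.214 mM; then Vmax = 60.7(0.214+0.174)/0.174 = 135 mM/s.

135 mM/s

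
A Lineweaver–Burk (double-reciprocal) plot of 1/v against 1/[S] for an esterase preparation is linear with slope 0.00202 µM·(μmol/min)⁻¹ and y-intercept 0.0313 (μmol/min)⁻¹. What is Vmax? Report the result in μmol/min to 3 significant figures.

The y-intercept of a Lineweaver–Burk plot equals 1/Vmax, so Vmax = 1/0.0313 = 31.9 μmol/min.

31.9 μmol/min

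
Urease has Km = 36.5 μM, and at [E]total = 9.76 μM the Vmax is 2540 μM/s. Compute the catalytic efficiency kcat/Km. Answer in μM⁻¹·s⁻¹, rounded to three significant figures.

kcat = Vmax/[E]total = 2540/9.76 = 260 s⁻¹.
kcat/Km = 260/36.5 = 7.13 μM⁻¹·s⁻¹.

7.13 μM⁻¹·s⁻¹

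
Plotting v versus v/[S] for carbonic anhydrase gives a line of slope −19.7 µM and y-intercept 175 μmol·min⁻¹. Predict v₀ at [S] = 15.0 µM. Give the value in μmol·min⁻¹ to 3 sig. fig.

In the Eadie–Hofstee form v = Vmax − Km·(v/[S]), the slope is −Km and the intercept is Vmax, so Km = 19.7 µM and Vmax = 175 μmol·min⁻¹.
v = 175 × 15.0/(19.7 + 15.0) = 75.6 μmol·min⁻¹.

75.6 μmol·min⁻¹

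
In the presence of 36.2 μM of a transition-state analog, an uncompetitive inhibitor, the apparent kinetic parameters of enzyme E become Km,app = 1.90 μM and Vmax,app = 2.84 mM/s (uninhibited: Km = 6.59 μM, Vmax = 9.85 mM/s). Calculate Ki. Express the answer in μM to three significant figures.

14.7 μM

Uncompetitive: Vmax,app = Vmax/α (and Km,app = Km/α) with α = 1 + [I]/Ki.
α = Vmax/Vmax,app = 9.85/2.84 = 3.468.
Since α = 1 + [I]/Ki, [I]/Ki = 3.468 − 1 = 2.468 and Ki = 36.2/2.468 = 14.7 μM.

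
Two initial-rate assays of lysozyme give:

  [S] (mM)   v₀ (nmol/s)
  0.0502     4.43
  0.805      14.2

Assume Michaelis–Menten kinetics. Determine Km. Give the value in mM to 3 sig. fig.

From v = Vmax[S]/(Km+[S]), each point gives Vmax = v(Km+[S])/[S].
Equating: 4.43(Km+0.0502)/0.0502 = 14.2(Km+0.805)/0.805.
88.25·Km + 4.43 = 17.64·Km + 14.2, so (88.25 − 17.64)·Km = 14.2 − 4.43.
Km = 9.770/70.61 = 0.138 mM; then Vmax = 4.43(0.138+0.0502)/0.0502 = 16.6 nmol/s.

0.138 mM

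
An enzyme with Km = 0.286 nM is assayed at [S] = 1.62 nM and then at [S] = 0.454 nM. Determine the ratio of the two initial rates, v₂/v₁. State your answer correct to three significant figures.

0.722

The fractional saturations are [S]/(Km+[S]) = 1.62/1.906 = 0.8499 and 0.454/0.7400 = 0.6135.
v₂/v₁ is just their ratio: 0.6135/0.8499 = 0.722.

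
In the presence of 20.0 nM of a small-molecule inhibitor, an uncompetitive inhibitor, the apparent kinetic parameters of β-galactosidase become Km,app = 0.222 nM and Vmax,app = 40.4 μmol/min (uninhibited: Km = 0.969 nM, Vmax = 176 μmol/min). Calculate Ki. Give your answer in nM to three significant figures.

Uncompetitive: Vmax,app = Vmax/α (and Km,app = Km/α) with α = 1 + [I]/Ki.
α = Vmax/Vmax,app = 176/40.4 = 4.356.
Ki = [I]/(α − 1) = 20.0/3.356 = 5.96 nM.

5.96 nM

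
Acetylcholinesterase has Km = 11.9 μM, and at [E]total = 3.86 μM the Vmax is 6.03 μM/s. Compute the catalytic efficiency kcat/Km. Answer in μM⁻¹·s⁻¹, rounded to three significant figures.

0.131 μM⁻¹·s⁻¹

kcat = Vmax/[E]total = 6.03/3.86 = 1.56 s⁻¹.
kcat/Km = 1.56/11.9 = 0.131 μM⁻¹·s⁻¹.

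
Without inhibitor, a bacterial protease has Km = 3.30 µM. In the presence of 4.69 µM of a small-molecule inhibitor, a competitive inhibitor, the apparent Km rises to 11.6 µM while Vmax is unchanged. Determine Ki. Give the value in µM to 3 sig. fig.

1.86 µM

Competitive: Km,app = α·Km with α = 1 + [I]/Ki.
α = Km,app/Km = 11.6/3.30 = 3.515.
Ki = [I]/(α − 1) = 4.69/2.515 = 1.86 µM.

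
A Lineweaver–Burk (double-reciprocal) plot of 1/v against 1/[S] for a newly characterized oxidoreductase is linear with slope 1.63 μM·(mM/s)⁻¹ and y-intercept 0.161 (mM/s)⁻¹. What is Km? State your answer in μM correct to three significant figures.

10.1 μM

y-intercept = 1/Vmax ⇒ Vmax = 6.21 mM/s; slope = Km/Vmax ⇒ Km = slope × Vmax.
Km = 1.63 × 6.21 = 10.1 μM.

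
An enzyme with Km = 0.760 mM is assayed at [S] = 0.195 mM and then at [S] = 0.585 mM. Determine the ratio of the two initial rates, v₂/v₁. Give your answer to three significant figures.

2.13

Since Vmax cancels, v₂/v₁ = [S]₂(Km+[S]₁) / [S]₁(Km+[S]₂).
= 0.585×(0.760+0.195) / (0.195×(0.760+0.585)) = 0.5587/0.2623 = 2.13.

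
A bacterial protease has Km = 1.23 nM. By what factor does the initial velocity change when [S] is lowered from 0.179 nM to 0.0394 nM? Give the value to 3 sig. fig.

Since Vmax cancels, v₂/v₁ = [S]₂(Km+[S]₁) / [S]₁(Km+[S]₂).
= 0.0394×(1.23+0.179) / (0.179×(1.23+0.0394)) = 0.05551/0.2272 = 0.244.

0.244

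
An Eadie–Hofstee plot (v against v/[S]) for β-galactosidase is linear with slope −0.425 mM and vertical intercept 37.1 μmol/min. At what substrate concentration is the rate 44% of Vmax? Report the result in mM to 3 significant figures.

The Eadie–Hofstee slope gives Km = 0.425 mM (slope = −Km).
v/Vmax = [S]/(Km+[S]) = 0.44 ⇒ [S] = Km·0.44/(1−0.44) = 0.425 × 0.7857 = 0.334 mM.

0.334 mM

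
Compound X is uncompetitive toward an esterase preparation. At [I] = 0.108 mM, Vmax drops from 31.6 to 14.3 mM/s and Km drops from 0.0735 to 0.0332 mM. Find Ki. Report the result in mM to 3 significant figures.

Uncompetitive: Vmax,app = Vmax/α (and Km,app = Km/α) with α = 1 + [I]/Ki.
α = Vmax/Vmax,app = 31.6/14.3 = 2.210.
Since α = 1 + [I]/Ki, [I]/Ki = 2.210 − 1 = 1.210 and Ki = 0.108/1.210 = 0.0893 mM.

0.0893 mM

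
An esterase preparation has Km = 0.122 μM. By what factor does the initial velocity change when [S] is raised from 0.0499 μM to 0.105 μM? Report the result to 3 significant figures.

1.59

Since Vmax cancels, v₂/v₁ = [S]₂(Km+[S]₁) / [S]₁(Km+[S]₂).
= 0.105×(0.122+0.0499) / (0.0499×(0.122+0.105)) = 0.01805/0.01133 = 1.59.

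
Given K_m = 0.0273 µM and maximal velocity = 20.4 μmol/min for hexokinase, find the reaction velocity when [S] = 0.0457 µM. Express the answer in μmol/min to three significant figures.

12.8 μmol/min

v = Vmax·[S]/(Km + [S]) = 20.4 × 0.0457 / (0.0273 + 0.0457)
  = 0.9323 / 0.07300 = 12.8 μmol/min.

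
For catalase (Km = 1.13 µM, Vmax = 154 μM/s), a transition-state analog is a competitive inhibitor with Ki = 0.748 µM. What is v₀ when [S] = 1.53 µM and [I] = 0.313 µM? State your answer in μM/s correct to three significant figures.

75.2 μM/s

α = 1 + [I]/Ki = 1 + 0.313/0.748 = 1.418.
For a competitive inhibitor, Vmax is unchanged and the apparent Km becomes α·Km: Km,app = 1.60 µM, Vmax,app = 154 μM/s.
v = Vmax,app·[S]/(Km,app + [S]) = 154 × 1.53/(1.60 + 1.53) = 75.2 μM/s.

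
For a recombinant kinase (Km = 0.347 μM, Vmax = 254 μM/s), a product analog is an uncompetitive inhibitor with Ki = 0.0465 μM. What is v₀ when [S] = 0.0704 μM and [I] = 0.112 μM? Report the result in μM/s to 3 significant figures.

α = 1 + [I]/Ki = 1 + 0.112/0.0465 = 3.409.
For an uncompetitive inhibitor, both parameters are divided by α, giving Vmax/α and Km/α: Km,app = 0.102 μM, Vmax,app = 74.5 μM/s.
v = Vmax,app·[S]/(Km,app + [S]) = 74.5 × 0.0704/(0.102 + 0.0704) = 30.5 μM/s.

30.5 μM/s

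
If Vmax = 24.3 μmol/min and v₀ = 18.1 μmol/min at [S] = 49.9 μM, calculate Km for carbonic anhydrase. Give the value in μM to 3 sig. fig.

From v = Vmax[S]/(Km+[S]), Km = [S](Vmax − v)/v.
Km = 49.9 × (24.3 − 18.1) / 18.1 = 309.4/18.1 = 17.1 μM.

17.1 μM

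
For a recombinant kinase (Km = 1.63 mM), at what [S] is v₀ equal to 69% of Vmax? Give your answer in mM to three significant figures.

v/Vmax = [S]/(Km+[S]) = 0.69, so [S] = Km·0.69/(1 − 0.69) = 1.63 × 2.226.
[S] = 3.63 mM.

3.63 mM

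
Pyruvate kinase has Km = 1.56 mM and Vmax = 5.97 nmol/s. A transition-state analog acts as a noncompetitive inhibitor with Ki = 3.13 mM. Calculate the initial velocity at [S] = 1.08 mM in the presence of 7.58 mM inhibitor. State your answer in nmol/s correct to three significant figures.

0.714 nmol/s

With α = 1 + [I]/Ki = 1 + 7.58/3.13 = 3.422, the noncompetitive rate law is v = (Vmax/α)·[S] / (Km + [S]).
v = (5.97/3.422)×1.08 / (1.56 + 1.08) = 1.884/2.640 = 0.714 nmol/s.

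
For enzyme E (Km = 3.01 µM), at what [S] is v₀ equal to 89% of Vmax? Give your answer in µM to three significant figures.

24.4 µM

v/Vmax = [S]/(Km+[S]) = 0.89, so [S] = Km·0.89/(1 − 0.89) = 3.01 × 8.091.
[S] = 24.4 µM.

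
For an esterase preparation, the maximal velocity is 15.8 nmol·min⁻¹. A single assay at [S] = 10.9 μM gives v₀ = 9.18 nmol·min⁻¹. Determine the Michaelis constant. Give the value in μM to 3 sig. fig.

v/Vmax = 9.18/15.8 = 0.5810 = [S]/(Km+[S]).
So Km + [S] = [S]/0.5810 = 18.76 μM, giving Km = 18.76 − 10.9 = 7.86 μM.

7.86 μM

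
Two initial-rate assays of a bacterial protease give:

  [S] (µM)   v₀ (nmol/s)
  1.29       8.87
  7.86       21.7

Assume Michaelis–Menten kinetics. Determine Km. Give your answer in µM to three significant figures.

3.12 µM

From v = Vmax[S]/(Km+[S]), each point gives Vmax = v(Km+[S])/[S].
Equating: 8.87(Km+1.29)/1.29 = 21.7(Km+7.86)/7.86.
6.876·Km + 8.87 = 2.761·Km + 21.7, so (6.876 − 2.761)·Km = 21.7 − 8.87.
Km = 12.83/4.115 = 3.12 µM; then Vmax = 8.87(3.12+1.29)/1.29 = 30.3 nmol/s.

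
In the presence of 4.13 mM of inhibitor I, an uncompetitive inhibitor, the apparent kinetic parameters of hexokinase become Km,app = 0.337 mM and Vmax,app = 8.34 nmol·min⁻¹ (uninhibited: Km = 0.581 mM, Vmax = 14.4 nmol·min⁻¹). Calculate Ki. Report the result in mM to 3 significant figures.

Uncompetitive: Vmax,app = Vmax/α (and Km,app = Km/α) with α = 1 + [I]/Ki.
α = Vmax/Vmax,app = 14.4/8.34 = 1.727.
Ki = [I]/(α − 1) = 4.13/0.7266 = 5.68 mM.

5.68 mM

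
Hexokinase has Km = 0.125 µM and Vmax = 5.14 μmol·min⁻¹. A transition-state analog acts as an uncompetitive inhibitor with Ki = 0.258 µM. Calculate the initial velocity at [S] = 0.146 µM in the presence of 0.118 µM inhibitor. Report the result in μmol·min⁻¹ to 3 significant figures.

2.22 μmol·min⁻¹

α = 1 + [I]/Ki = 1 + 0.118/0.258 = 1.457.
For an uncompetitive inhibitor, both parameters are divided by α, giving Vmax/α and Km/α: Km,app = 0.0858 µM, Vmax,app = 3.53 μmol·min⁻¹.
v = Vmax,app·[S]/(Km,app + [S]) = 3.53 × 0.146/(0.0858 + 0.146) = 2.22 μmol·min⁻¹.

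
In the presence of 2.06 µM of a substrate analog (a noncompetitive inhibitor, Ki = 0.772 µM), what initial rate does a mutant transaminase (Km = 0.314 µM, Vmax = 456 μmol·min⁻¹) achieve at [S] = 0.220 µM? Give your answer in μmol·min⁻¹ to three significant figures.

α = 1 + [I]/Ki = 1 + 2.06/0.772 = 3.668.
For a noncompetitive inhibitor, Vmax is reduced to Vmax/α while Km is unchanged: Km,app = 0.314 µM, Vmax,app = 124 μmol·min⁻¹.
v = Vmax,app·[S]/(Km,app + [S]) = 124 × 0.220/(0.314 + 0.220) = 51.2 μmol·min⁻¹.

51.2 μmol·min⁻¹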